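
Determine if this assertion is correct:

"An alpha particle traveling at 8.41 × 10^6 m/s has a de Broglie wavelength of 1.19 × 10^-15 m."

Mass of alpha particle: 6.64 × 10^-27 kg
False

The claim is incorrect.

Using λ = h/(mv):
λ = (6.626 × 10^-34 J·s) / (6.64 × 10^-27 kg × 8.41 × 10^6 m/s)
λ = 1.19 × 10^-14 m

The actual wavelength differs from the claimed 1.19 × 10^-15 m.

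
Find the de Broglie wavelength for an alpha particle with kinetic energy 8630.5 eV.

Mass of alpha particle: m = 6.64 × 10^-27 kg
1.55 × 10^-13 m

Using λ = h/√(2mKE):

First convert KE to Joules: KE = 8630.5 eV = 1.383 × 10^-15 J

λ = h/√(2mKE)
λ = (6.626 × 10^-34 J·s) / √(2 × 6.64 × 10^-27 kg × 1.383 × 10^-15 J)
λ = 1.55 × 10^-13 m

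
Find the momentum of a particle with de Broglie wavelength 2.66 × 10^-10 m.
2.49 × 10^-24 kg·m/s

From the de Broglie relation λ = h/p, we solve for p:

p = h/λ
p = (6.626 × 10^-34 J·s) / (2.66 × 10^-10 m)
p = 2.49 × 10^-24 kg·m/s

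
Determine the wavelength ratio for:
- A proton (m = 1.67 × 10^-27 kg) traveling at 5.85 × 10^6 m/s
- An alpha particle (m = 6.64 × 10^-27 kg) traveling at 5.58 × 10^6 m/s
λ₁/λ₂ = 3.79

Using λ = h/(mv):

λ₁ = h/(m₁v₁) = 6.78 × 10^-14 m
λ₂ = h/(m₂v₂) = 1.79 × 10^-14 m

Ratio λ₁/λ₂ = (m₂v₂)/(m₁v₁)
         = (6.64 × 10^-27 kg × 5.58 × 10^6 m/s) / (1.67 × 10^-27 kg × 5.85 × 10^6 m/s)
         = 3.79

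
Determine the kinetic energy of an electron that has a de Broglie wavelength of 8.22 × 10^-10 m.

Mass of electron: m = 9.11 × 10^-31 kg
3.57 × 10^-19 J (or 2.23 eV)

From λ = h/√(2mKE), we solve for KE:

λ² = h²/(2mKE)
KE = h²/(2mλ²)
KE = (6.626 × 10^-34 J·s)² / (2 × 9.11 × 10^-31 kg × (8.22 × 10^-10 m)²)
KE = 3.57 × 10^-19 J
KE = 2.23 eV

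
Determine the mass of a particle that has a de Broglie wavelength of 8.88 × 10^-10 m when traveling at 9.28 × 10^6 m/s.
8.04 × 10^-32 kg

From the de Broglie relation λ = h/(mv), we solve for m:

m = h/(λv)
m = (6.626 × 10^-34 J·s) / (8.88 × 10^-10 m × 9.28 × 10^6 m/s)
m = 8.04 × 10^-32 kg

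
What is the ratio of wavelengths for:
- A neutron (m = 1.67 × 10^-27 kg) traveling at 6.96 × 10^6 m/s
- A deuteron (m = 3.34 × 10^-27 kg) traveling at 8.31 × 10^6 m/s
λ₁/λ₂ = 2.39

Using λ = h/(mv):

λ₁ = h/(m₁v₁) = 5.70 × 10^-14 m
λ₂ = h/(m₂v₂) = 2.39 × 10^-14 m

Ratio λ₁/λ₂ = (m₂v₂)/(m₁v₁)
         = (3.34 × 10^-27 kg × 8.31 × 10^6 m/s) / (1.67 × 10^-27 kg × 6.96 × 10^6 m/s)
         = 2.39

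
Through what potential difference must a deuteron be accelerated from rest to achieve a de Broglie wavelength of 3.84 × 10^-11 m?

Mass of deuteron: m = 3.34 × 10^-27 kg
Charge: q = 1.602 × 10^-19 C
2.78 × 10^-1 V

From λ = h/√(2mqV), we solve for V:

λ² = h²/(2mqV)
V = h²/(2mqλ²)
V = (6.626 × 10^-34 J·s)² / (2 × 3.34 × 10^-27 kg × 1.602 × 10^-19 C × (3.84 × 10^-11 m)²)
V = 2.78 × 10^-1 V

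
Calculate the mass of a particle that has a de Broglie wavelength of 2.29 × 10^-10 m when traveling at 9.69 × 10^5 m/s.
2.99 × 10^-30 kg

From the de Broglie relation λ = h/(mv), we solve for m:

m = h/(λv)
m = (6.626 × 10^-34 J·s) / (2.29 × 10^-10 m × 9.69 × 10^5 m/s)
m = 2.99 × 10^-30 kg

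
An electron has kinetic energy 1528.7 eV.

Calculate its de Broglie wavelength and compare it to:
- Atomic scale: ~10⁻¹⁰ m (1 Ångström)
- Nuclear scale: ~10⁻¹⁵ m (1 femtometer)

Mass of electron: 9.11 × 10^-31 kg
λ = 3.14 × 10^-11 m, which is between nuclear and atomic scales.

Using λ = h/√(2mKE):

KE = 1528.7 eV = 2.449 × 10^-16 J

λ = h/√(2mKE)
λ = (6.626 × 10^-34 J·s) / √(2 × 9.11 × 10^-31 kg × 2.449 × 10^-16 J)
λ = 3.14 × 10^-11 m

Comparison:
- Atomic scale (10⁻¹⁰ m): λ is 0.31× this size
- Nuclear scale (10⁻¹⁵ m): λ is 3.1e+04× this size

The wavelength is between nuclear and atomic scales.

This wavelength is appropriate for probing atomic structure but too large for nuclear physics experiments.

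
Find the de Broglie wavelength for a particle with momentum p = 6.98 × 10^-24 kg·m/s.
9.49 × 10^-11 m

Using the de Broglie relation λ = h/p:

λ = h/p
λ = (6.626 × 10^-34 J·s) / (6.98 × 10^-24 kg·m/s)
λ = 9.49 × 10^-11 m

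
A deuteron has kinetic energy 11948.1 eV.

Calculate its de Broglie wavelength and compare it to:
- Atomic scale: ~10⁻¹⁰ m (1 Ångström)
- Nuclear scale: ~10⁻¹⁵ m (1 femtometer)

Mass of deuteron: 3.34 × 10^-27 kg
λ = 1.85 × 10^-13 m, which is between nuclear and atomic scales.

Using λ = h/√(2mKE):

KE = 11948.1 eV = 1.914 × 10^-15 J

λ = h/√(2mKE)
λ = (6.626 × 10^-34 J·s) / √(2 × 3.34 × 10^-27 kg × 1.914 × 10^-15 J)
λ = 1.85 × 10^-13 m

Comparison:
- Atomic scale (10⁻¹⁰ m): λ is 0.0019× this size
- Nuclear scale (10⁻¹⁵ m): λ is 1.9e+02× this size

The wavelength is between nuclear and atomic scales.

This wavelength is appropriate for probing atomic structure but too large for nuclear physics experiments.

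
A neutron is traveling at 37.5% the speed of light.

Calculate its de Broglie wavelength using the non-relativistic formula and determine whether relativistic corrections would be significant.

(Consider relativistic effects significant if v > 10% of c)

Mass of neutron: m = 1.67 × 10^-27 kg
Yes, relativistic corrections are needed.

Using the non-relativistic de Broglie formula λ = h/(mv):

v = 37.5% × c = 1.124 × 10^8 m/s

λ = h/(mv)
λ = (6.626 × 10^-34 J·s) / (1.67 × 10^-27 kg × 1.124 × 10^8 m/s)
λ = 3.53 × 10^-15 m

Since v = 37.5% of c > 10% of c, relativistic corrections ARE significant and the actual wavelength would differ from this non-relativistic estimate.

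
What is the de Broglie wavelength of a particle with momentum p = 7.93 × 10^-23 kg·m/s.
8.36 × 10^-12 m

Using the de Broglie relation λ = h/p:

λ = h/p
λ = (6.626 × 10^-34 J·s) / (7.93 × 10^-23 kg·m/s)
λ = 8.36 × 10^-12 m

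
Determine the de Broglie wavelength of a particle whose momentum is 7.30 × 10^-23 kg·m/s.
9.08 × 10^-12 m

Using the de Broglie relation λ = h/p:

λ = h/p
λ = (6.626 × 10^-34 J·s) / (7.30 × 10^-23 kg·m/s)
λ = 9.08 × 10^-12 m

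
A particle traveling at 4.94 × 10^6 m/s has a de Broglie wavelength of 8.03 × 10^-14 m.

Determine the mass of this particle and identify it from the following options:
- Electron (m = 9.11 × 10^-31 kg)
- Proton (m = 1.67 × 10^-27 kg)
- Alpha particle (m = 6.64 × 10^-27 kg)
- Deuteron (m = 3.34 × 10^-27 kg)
The particle is a proton.

From λ = h/(mv), solve for mass:

m = h/(λv)
m = (6.626 × 10^-34 J·s) / (8.03 × 10^-14 m × 4.94 × 10^6 m/s)
m = 1.67 × 10^-27 kg

Comparing with the listed masses, this is closest to a proton.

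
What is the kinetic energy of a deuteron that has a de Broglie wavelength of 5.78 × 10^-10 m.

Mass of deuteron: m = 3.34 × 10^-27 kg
1.97 × 10^-22 J (or 1.23 × 10^-3 eV)

From λ = h/√(2mKE), we solve for KE:

λ² = h²/(2mKE)
KE = h²/(2mλ²)
KE = (6.626 × 10^-34 J·s)² / (2 × 3.34 × 10^-27 kg × (5.78 × 10^-10 m)²)
KE = 1.97 × 10^-22 J
KE = 1.23 × 10^-3 eV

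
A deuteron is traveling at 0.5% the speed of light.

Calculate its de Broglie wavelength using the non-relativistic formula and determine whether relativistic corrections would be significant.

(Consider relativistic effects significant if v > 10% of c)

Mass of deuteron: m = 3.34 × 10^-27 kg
No, relativistic corrections are not needed.

Using the non-relativistic de Broglie formula λ = h/(mv):

v = 0.5% × c = 1.499 × 10^6 m/s

λ = h/(mv)
λ = (6.626 × 10^-34 J·s) / (3.34 × 10^-27 kg × 1.499 × 10^6 m/s)
λ = 1.32 × 10^-13 m

Since v = 0.5% of c < 10% of c, relativistic corrections are NOT significant and this non-relativistic result is a good approximation.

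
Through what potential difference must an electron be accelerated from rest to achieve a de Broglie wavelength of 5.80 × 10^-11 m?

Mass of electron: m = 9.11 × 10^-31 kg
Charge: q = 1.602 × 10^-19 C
447 V

From λ = h/√(2mqV), we solve for V:

λ² = h²/(2mqV)
V = h²/(2mqλ²)
V = (6.626 × 10^-34 J·s)² / (2 × 9.11 × 10^-31 kg × 1.602 × 10^-19 C × (5.80 × 10^-11 m)²)
V = 447 V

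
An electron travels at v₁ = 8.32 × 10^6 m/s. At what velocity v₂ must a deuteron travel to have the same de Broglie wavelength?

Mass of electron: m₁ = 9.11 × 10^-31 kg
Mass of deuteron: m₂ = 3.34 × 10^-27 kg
v₂ = 2.27 × 10^3 m/s

For equal de Broglie wavelengths: λ₁ = λ₂

h/(m₁v₁) = h/(m₂v₂)
m₁v₁ = m₂v₂
v₂ = v₁ · (m₁/m₂)

v₂ = 8.32 × 10^6 m/s × (9.11 × 10^-31 kg / 3.34 × 10^-27 kg)
v₂ = 2.27 × 10^3 m/s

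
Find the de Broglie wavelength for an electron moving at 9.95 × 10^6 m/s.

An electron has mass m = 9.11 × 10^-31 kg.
7.31 × 10^-11 m

Using the de Broglie relation λ = h/(mv):

λ = h/(mv)
λ = (6.626 × 10^-34 J·s) / (9.11 × 10^-31 kg × 9.95 × 10^6 m/s)
λ = 7.31 × 10^-11 m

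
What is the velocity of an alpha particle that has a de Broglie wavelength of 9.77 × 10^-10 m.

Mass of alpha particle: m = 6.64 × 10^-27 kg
1.02 × 10^2 m/s

From the de Broglie relation λ = h/(mv), we solve for v:

v = h/(mλ)
v = (6.626 × 10^-34 J·s) / (6.64 × 10^-27 kg × 9.77 × 10^-10 m)
v = 1.02 × 10^2 m/s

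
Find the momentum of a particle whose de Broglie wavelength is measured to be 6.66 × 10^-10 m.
9.95 × 10^-25 kg·m/s

From the de Broglie relation λ = h/p, we solve for p:

p = h/λ
p = (6.626 × 10^-34 J·s) / (6.66 × 10^-10 m)
p = 9.95 × 10^-25 kg·m/s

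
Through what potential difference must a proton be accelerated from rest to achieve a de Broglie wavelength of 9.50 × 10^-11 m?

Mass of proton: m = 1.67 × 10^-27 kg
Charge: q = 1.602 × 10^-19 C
9.09 × 10^-2 V

From λ = h/√(2mqV), we solve for V:

λ² = h²/(2mqV)
V = h²/(2mqλ²)
V = (6.626 × 10^-34 J·s)² / (2 × 1.67 × 10^-27 kg × 1.602 × 10^-19 C × (9.50 × 10^-11 m)²)
V = 9.09 × 10^-2 V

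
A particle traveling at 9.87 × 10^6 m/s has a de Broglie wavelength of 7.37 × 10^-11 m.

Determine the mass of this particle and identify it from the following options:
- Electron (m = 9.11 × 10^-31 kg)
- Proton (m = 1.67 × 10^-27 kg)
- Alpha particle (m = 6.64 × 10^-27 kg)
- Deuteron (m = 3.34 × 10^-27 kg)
The particle is an electron.

From λ = h/(mv), solve for mass:

m = h/(λv)
m = (6.626 × 10^-34 J·s) / (7.37 × 10^-11 m × 9.87 × 10^6 m/s)
m = 9.11 × 10^-31 kg

Comparing with the listed masses, this is closest to an electron.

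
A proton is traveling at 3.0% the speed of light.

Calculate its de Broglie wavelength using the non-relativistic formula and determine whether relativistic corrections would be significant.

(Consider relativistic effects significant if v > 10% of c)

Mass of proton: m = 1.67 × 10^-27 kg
No, relativistic corrections are not needed.

Using the non-relativistic de Broglie formula λ = h/(mv):

v = 3.0% × c = 8.994 × 10^6 m/s

λ = h/(mv)
λ = (6.626 × 10^-34 J·s) / (1.67 × 10^-27 kg × 8.994 × 10^6 m/s)
λ = 4.41 × 10^-14 m

Since v = 3.0% of c < 10% of c, relativistic corrections are NOT significant and this non-relativistic result is a good approximation.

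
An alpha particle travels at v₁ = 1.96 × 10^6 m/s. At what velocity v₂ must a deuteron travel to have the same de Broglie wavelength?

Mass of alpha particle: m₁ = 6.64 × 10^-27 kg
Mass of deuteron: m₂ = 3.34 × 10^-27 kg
v₂ = 3.90 × 10^6 m/s

For equal de Broglie wavelengths: λ₁ = λ₂

h/(m₁v₁) = h/(m₂v₂)
m₁v₁ = m₂v₂
v₂ = v₁ · (m₁/m₂)

v₂ = 1.96 × 10^6 m/s × (6.64 × 10^-27 kg / 3.34 × 10^-27 kg)
v₂ = 3.90 × 10^6 m/s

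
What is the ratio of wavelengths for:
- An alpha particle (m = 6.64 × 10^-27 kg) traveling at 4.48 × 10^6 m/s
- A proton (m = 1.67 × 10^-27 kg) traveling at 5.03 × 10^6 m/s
λ₁/λ₂ = 0.282

Using λ = h/(mv):

λ₁ = h/(m₁v₁) = 2.23 × 10^-14 m
λ₂ = h/(m₂v₂) = 7.89 × 10^-14 m

Ratio λ₁/λ₂ = (m₂v₂)/(m₁v₁)
         = (1.67 × 10^-27 kg × 5.03 × 10^6 m/s) / (6.64 × 10^-27 kg × 4.48 × 10^6 m/s)
         = 0.282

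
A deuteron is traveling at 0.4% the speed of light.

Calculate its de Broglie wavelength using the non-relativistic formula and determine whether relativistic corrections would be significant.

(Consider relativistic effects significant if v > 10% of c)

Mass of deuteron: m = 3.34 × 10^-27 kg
No, relativistic corrections are not needed.

Using the non-relativistic de Broglie formula λ = h/(mv):

v = 0.4% × c = 1.199 × 10^6 m/s

λ = h/(mv)
λ = (6.626 × 10^-34 J·s) / (3.34 × 10^-27 kg × 1.199 × 10^6 m/s)
λ = 1.65 × 10^-13 m

Since v = 0.4% of c < 10% of c, relativistic corrections are NOT significant and this non-relativistic result is a good approximation.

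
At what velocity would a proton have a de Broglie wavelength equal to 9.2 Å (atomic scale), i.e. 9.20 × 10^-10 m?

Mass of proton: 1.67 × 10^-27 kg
4.31 × 10^2 m/s

From λ = h/(mv), solve for v:

v = h/(mλ)
v = (6.626 × 10^-34 J·s) / (1.67 × 10^-27 kg × 9.20 × 10^-10 m)
v = 4.31 × 10^2 m/s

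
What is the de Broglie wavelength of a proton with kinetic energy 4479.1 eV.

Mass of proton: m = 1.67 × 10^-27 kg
4.28 × 10^-13 m

Using λ = h/√(2mKE):

First convert KE to Joules: KE = 4479.1 eV = 7.176 × 10^-16 J

λ = h/√(2mKE)
λ = (6.626 × 10^-34 J·s) / √(2 × 1.67 × 10^-27 kg × 7.176 × 10^-16 J)
λ = 4.28 × 10^-13 m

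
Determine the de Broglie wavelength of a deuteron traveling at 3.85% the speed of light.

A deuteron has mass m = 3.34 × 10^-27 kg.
1.72 × 10^-14 m

Using the de Broglie relation λ = h/(mv):

v = 3.85% × c = 1.154 × 10^7 m/s

λ = h/(mv)
λ = (6.626 × 10^-34 J·s) / (3.34 × 10^-27 kg × 1.154 × 10^7 m/s)
λ = 1.72 × 10^-14 m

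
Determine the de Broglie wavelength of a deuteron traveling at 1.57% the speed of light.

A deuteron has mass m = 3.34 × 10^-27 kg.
4.21 × 10^-14 m

Using the de Broglie relation λ = h/(mv):

v = 1.57% × c = 4.707 × 10^6 m/s

λ = h/(mv)
λ = (6.626 × 10^-34 J·s) / (3.34 × 10^-27 kg × 4.707 × 10^6 m/s)
λ = 4.21 × 10^-14 m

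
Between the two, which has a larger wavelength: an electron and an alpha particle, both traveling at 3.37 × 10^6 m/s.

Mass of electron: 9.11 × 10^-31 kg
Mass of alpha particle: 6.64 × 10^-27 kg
The electron has the longer wavelength.

Using λ = h/(mv), since both particles have the same velocity, the wavelength depends only on mass.

For electron: λ₁ = h/(m₁v) = 2.16 × 10^-10 m
For alpha particle: λ₂ = h/(m₂v) = 2.96 × 10^-14 m

Since λ ∝ 1/m at constant velocity, the lighter particle has the longer wavelength.

The electron has the longer de Broglie wavelength.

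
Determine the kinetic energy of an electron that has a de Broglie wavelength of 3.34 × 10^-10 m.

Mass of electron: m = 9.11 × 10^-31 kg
2.16 × 10^-18 J (or 13.5 eV)

From λ = h/√(2mKE), we solve for KE:

λ² = h²/(2mKE)
KE = h²/(2mλ²)
KE = (6.626 × 10^-34 J·s)² / (2 × 9.11 × 10^-31 kg × (3.34 × 10^-10 m)²)
KE = 2.16 × 10^-18 J
KE = 13.5 eV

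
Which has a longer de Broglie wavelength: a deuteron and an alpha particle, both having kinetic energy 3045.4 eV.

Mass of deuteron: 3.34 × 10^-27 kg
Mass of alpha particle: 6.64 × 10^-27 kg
The deuteron has the longer wavelength.

Using λ = h/√(2mKE):

For deuteron: λ₁ = h/√(2m₁KE) = 3.67 × 10^-13 m
For alpha particle: λ₂ = h/√(2m₂KE) = 2.60 × 10^-13 m

Since λ ∝ 1/√m at constant kinetic energy, the lighter particle has the longer wavelength.

The deuteron has the longer de Broglie wavelength.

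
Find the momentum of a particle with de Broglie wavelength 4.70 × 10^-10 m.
1.41 × 10^-24 kg·m/s

From the de Broglie relation λ = h/p, we solve for p:

p = h/λ
p = (6.626 × 10^-34 J·s) / (4.70 × 10^-10 m)
p = 1.41 × 10^-24 kg·m/s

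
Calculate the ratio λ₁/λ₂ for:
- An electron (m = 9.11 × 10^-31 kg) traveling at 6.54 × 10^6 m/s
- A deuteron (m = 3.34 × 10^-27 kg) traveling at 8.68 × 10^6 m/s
λ₁/λ₂ = 4.87 × 10^3

Using λ = h/(mv):

λ₁ = h/(m₁v₁) = 1.11 × 10^-10 m
λ₂ = h/(m₂v₂) = 2.29 × 10^-14 m

Ratio λ₁/λ₂ = (m₂v₂)/(m₁v₁)
         = (3.34 × 10^-27 kg × 8.68 × 10^6 m/s) / (9.11 × 10^-31 kg × 6.54 × 10^6 m/s)
         = 4.87 × 10^3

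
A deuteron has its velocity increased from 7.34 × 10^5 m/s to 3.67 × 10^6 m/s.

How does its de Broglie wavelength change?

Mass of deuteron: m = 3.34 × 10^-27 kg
The wavelength decreases by a factor of 5.

Using λ = h/(mv):

Initial wavelength: λ₁ = h/(mv₁) = 2.70 × 10^-13 m
Final wavelength: λ₂ = h/(mv₂) = 5.41 × 10^-14 m

Since λ ∝ 1/v, when velocity increases by a factor of 5, the wavelength decreases by a factor of 5.

λ₂/λ₁ = v₁/v₂ = 1/5

The wavelength decreases by a factor of 5.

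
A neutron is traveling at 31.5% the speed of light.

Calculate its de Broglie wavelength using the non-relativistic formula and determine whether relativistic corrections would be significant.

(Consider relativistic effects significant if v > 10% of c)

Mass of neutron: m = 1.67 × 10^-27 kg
Yes, relativistic corrections are needed.

Using the non-relativistic de Broglie formula λ = h/(mv):

v = 31.5% × c = 9.443 × 10^7 m/s

λ = h/(mv)
λ = (6.626 × 10^-34 J·s) / (1.67 × 10^-27 kg × 9.443 × 10^7 m/s)
λ = 4.20 × 10^-15 m

Since v = 31.5% of c > 10% of c, relativistic corrections ARE significant and the actual wavelength would differ from this non-relativistic estimate.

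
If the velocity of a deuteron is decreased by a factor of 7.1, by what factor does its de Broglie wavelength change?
The wavelength increases by a factor of 7.1.

From λ = h/(mv), the wavelength is inversely proportional to velocity:

λ ∝ 1/v

If v → v/7.1, then λ → 7.1λ

When velocity is decreased by a factor of 7.1, the wavelength increases by a factor of 7.1.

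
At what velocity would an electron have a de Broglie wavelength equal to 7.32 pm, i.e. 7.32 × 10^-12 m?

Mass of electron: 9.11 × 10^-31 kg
9.94 × 10^7 m/s

From λ = h/(mv), solve for v:

v = h/(mλ)
v = (6.626 × 10^-34 J·s) / (9.11 × 10^-31 kg × 7.32 × 10^-12 m)
v = 9.94 × 10^7 m/s

Note: This velocity is 33.1% of the speed of light, so relativistic corrections would be needed for a more accurate calculation.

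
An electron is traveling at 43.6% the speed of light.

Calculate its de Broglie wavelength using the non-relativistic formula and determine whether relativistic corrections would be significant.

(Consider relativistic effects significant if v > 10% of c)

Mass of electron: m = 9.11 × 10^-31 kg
Yes, relativistic corrections are needed.

Using the non-relativistic de Broglie formula λ = h/(mv):

v = 43.6% × c = 1.307 × 10^8 m/s

λ = h/(mv)
λ = (6.626 × 10^-34 J·s) / (9.11 × 10^-31 kg × 1.307 × 10^8 m/s)
λ = 5.56 × 10^-12 m

Since v = 43.6% of c > 10% of c, relativistic corrections ARE significant and the actual wavelength would differ from this non-relativistic estimate.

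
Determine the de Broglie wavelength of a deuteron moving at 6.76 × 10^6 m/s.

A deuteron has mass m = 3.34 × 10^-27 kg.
2.93 × 10^-14 m

Using the de Broglie relation λ = h/(mv):

λ = h/(mv)
λ = (6.626 × 10^-34 J·s) / (3.34 × 10^-27 kg × 6.76 × 10^6 m/s)
λ = 2.93 × 10^-14 m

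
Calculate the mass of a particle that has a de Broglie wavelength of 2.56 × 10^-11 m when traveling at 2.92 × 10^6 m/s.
8.86 × 10^-30 kg

From the de Broglie relation λ = h/(mv), we solve for m:

m = h/(λv)
m = (6.626 × 10^-34 J·s) / (2.56 × 10^-11 m × 2.92 × 10^6 m/s)
m = 8.86 × 10^-30 kg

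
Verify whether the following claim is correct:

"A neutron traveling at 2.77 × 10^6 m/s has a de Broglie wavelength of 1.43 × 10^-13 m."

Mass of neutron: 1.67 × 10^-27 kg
True

The claim is correct.

Using λ = h/(mv):
λ = (6.626 × 10^-34 J·s) / (1.67 × 10^-27 kg × 2.77 × 10^6 m/s)
λ = 1.43 × 10^-13 m

This matches the claimed value.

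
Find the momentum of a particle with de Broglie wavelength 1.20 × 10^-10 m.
5.52 × 10^-24 kg·m/s

From the de Broglie relation λ = h/p, we solve for p:

p = h/λ
p = (6.626 × 10^-34 J·s) / (1.20 × 10^-10 m)
p = 5.52 × 10^-24 kg·m/s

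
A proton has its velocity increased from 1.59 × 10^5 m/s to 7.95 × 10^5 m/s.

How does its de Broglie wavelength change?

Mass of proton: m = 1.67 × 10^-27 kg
The wavelength decreases by a factor of 5.

Using λ = h/(mv):

Initial wavelength: λ₁ = h/(mv₁) = 2.50 × 10^-12 m
Final wavelength: λ₂ = h/(mv₂) = 4.99 × 10^-13 m

Since λ ∝ 1/v, when velocity increases by a factor of 5, the wavelength decreases by a factor of 5.

λ₂/λ₁ = v₁/v₂ = 1/5

The wavelength decreases by a factor of 5.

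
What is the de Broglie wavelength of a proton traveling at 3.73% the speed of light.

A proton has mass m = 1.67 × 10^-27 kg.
3.55 × 10^-14 m

Using the de Broglie relation λ = h/(mv):

v = 3.73% × c = 1.118 × 10^7 m/s

λ = h/(mv)
λ = (6.626 × 10^-34 J·s) / (1.67 × 10^-27 kg × 1.118 × 10^7 m/s)
λ = 3.55 × 10^-14 m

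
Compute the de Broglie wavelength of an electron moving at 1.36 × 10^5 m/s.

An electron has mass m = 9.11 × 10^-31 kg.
5.35 × 10^-9 m

Using the de Broglie relation λ = h/(mv):

λ = h/(mv)
λ = (6.626 × 10^-34 J·s) / (9.11 × 10^-31 kg × 1.36 × 10^5 m/s)
λ = 5.35 × 10^-9 m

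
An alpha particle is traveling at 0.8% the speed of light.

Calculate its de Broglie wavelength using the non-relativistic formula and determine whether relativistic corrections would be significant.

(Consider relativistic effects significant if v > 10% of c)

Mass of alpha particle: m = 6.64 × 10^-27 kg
No, relativistic corrections are not needed.

Using the non-relativistic de Broglie formula λ = h/(mv):

v = 0.8% × c = 2.398 × 10^6 m/s

λ = h/(mv)
λ = (6.626 × 10^-34 J·s) / (6.64 × 10^-27 kg × 2.398 × 10^6 m/s)
λ = 4.16 × 10^-14 m

Since v = 0.8% of c < 10% of c, relativistic corrections are NOT significant and this non-relativistic result is a good approximation.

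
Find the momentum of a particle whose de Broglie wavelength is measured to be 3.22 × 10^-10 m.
2.06 × 10^-24 kg·m/s

From the de Broglie relation λ = h/p, we solve for p:

p = h/λ
p = (6.626 × 10^-34 J·s) / (3.22 × 10^-10 m)
p = 2.06 × 10^-24 kg·m/s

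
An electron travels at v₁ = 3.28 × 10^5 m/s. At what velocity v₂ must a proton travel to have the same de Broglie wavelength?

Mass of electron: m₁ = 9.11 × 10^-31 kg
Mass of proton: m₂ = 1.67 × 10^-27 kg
v₂ = 1.79 × 10^2 m/s

For equal de Broglie wavelengths: λ₁ = λ₂

h/(m₁v₁) = h/(m₂v₂)
m₁v₁ = m₂v₂
v₂ = v₁ · (m₁/m₂)

v₂ = 3.28 × 10^5 m/s × (9.11 × 10^-31 kg / 1.67 × 10^-27 kg)
v₂ = 1.79 × 10^2 m/s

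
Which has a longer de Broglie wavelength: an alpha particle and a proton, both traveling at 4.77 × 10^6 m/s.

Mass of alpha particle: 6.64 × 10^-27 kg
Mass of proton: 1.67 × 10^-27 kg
The proton has the longer wavelength.

Using λ = h/(mv), since both particles have the same velocity, the wavelength depends only on mass.

For alpha particle: λ₁ = h/(m₁v) = 2.09 × 10^-14 m
For proton: λ₂ = h/(m₂v) = 8.32 × 10^-14 m

Since λ ∝ 1/m at constant velocity, the lighter particle has the longer wavelength.

The proton has the longer de Broglie wavelength.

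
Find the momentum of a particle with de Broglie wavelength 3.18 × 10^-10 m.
2.08 × 10^-24 kg·m/s

From the de Broglie relation λ = h/p, we solve for p:

p = h/λ
p = (6.626 × 10^-34 J·s) / (3.18 × 10^-10 m)
p = 2.08 × 10^-24 kg·m/s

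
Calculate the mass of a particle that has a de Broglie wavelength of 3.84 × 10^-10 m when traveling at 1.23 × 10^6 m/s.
1.40 × 10^-30 kg

From the de Broglie relation λ = h/(mv), we solve for m:

m = h/(λv)
m = (6.626 × 10^-34 J·s) / (3.84 × 10^-10 m × 1.23 × 10^6 m/s)
m = 1.40 × 10^-30 kg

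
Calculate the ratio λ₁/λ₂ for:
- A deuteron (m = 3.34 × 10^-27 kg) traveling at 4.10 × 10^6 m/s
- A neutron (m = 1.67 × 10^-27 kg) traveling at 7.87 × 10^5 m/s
λ₁/λ₂ = 0.0960

Using λ = h/(mv):

λ₁ = h/(m₁v₁) = 4.84 × 10^-14 m
λ₂ = h/(m₂v₂) = 5.04 × 10^-13 m

Ratio λ₁/λ₂ = (m₂v₂)/(m₁v₁)
         = (1.67 × 10^-27 kg × 7.87 × 10^5 m/s) / (3.34 × 10^-27 kg × 4.10 × 10^6 m/s)
         = 0.0960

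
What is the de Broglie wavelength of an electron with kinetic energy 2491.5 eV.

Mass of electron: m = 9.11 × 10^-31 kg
2.46 × 10^-11 m

Using λ = h/√(2mKE):

First convert KE to Joules: KE = 2491.5 eV = 3.992 × 10^-16 J

λ = h/√(2mKE)
λ = (6.626 × 10^-34 J·s) / √(2 × 9.11 × 10^-31 kg × 3.992 × 10^-16 J)
λ = 2.46 × 10^-11 m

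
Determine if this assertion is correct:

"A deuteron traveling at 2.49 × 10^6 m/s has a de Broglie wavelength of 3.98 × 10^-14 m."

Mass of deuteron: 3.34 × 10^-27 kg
False

The claim is incorrect.

Using λ = h/(mv):
λ = (6.626 × 10^-34 J·s) / (3.34 × 10^-27 kg × 2.49 × 10^6 m/s)
λ = 7.97 × 10^-14 m

The actual wavelength differs from the claimed 3.98 × 10^-14 m.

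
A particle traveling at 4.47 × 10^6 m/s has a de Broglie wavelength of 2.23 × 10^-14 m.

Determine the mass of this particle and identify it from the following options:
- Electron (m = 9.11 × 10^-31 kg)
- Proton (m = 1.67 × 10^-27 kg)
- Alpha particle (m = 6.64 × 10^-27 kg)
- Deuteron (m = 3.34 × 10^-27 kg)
The particle is an alpha particle.

From λ = h/(mv), solve for mass:

m = h/(λv)
m = (6.626 × 10^-34 J·s) / (2.23 × 10^-14 m × 4.47 × 10^6 m/s)
m = 6.65 × 10^-27 kg

Comparing with the listed masses, this is closest to an alpha particle.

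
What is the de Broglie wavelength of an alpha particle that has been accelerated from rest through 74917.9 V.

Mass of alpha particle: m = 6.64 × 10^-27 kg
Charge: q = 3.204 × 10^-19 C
3.71 × 10^-14 m

When a particle is accelerated through voltage V, it gains kinetic energy KE = qV.

The de Broglie wavelength is then λ = h/√(2mqV):

λ = h/√(2mqV)
λ = (6.626 × 10^-34 J·s) / √(2 × 6.64 × 10^-27 kg × 3.204 × 10^-19 C × 74917.9 V)
λ = 3.71 × 10^-14 m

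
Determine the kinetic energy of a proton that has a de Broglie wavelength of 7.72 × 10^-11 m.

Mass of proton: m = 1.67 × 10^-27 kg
2.21 × 10^-20 J (or 0.138 eV)

From λ = h/√(2mKE), we solve for KE:

λ² = h²/(2mKE)
KE = h²/(2mλ²)
KE = (6.626 × 10^-34 J·s)² / (2 × 1.67 × 10^-27 kg × (7.72 × 10^-11 m)²)
KE = 2.21 × 10^-20 J
KE = 0.138 eV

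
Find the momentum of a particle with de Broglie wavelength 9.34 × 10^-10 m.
7.09 × 10^-25 kg·m/s

From the de Broglie relation λ = h/p, we solve for p:

p = h/λ
p = (6.626 × 10^-34 J·s) / (9.34 × 10^-10 m)
p = 7.09 × 10^-25 kg·m/s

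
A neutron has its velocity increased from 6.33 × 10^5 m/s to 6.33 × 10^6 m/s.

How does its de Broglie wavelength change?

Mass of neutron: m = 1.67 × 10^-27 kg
The wavelength decreases by a factor of 10.

Using λ = h/(mv):

Initial wavelength: λ₁ = h/(mv₁) = 6.27 × 10^-13 m
Final wavelength: λ₂ = h/(mv₂) = 6.27 × 10^-14 m

Since λ ∝ 1/v, when velocity increases by a factor of 10, the wavelength decreases by a factor of 10.

λ₂/λ₁ = v₁/v₂ = 1/10

The wavelength decreases by a factor of 10.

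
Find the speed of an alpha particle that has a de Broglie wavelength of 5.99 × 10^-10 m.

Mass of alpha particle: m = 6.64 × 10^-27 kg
1.67 × 10^2 m/s

From the de Broglie relation λ = h/(mv), we solve for v:

v = h/(mλ)
v = (6.626 × 10^-34 J·s) / (6.64 × 10^-27 kg × 5.99 × 10^-10 m)
v = 1.67 × 10^2 m/s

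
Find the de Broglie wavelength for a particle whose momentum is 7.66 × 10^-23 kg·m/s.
8.65 × 10^-12 m

Using the de Broglie relation λ = h/p:

λ = h/p
λ = (6.626 × 10^-34 J·s) / (7.66 × 10^-23 kg·m/s)
λ = 8.65 × 10^-12 m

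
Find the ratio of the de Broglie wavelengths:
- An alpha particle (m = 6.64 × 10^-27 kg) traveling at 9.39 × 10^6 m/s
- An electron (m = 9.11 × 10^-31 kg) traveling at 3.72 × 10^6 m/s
λ₁/λ₂ = 5.44 × 10^-5

Using λ = h/(mv):

λ₁ = h/(m₁v₁) = 1.06 × 10^-14 m
λ₂ = h/(m₂v₂) = 1.96 × 10^-10 m

Ratio λ₁/λ₂ = (m₂v₂)/(m₁v₁)
         = (9.11 × 10^-31 kg × 3.72 × 10^6 m/s) / (6.64 × 10^-27 kg × 9.39 × 10^6 m/s)
         = 5.44 × 10^-5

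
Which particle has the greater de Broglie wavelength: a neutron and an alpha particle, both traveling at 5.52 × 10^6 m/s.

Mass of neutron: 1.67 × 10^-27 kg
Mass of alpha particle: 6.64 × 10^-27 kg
The neutron has the longer wavelength.

Using λ = h/(mv), since both particles have the same velocity, the wavelength depends only on mass.

For neutron: λ₁ = h/(m₁v) = 7.19 × 10^-14 m
For alpha particle: λ₂ = h/(m₂v) = 1.81 × 10^-14 m

Since λ ∝ 1/m at constant velocity, the lighter particle has the longer wavelength.

The neutron has the longer de Broglie wavelength.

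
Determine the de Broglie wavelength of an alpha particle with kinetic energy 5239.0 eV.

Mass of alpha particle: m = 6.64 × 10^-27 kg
1.98 × 10^-13 m

Using λ = h/√(2mKE):

First convert KE to Joules: KE = 5239.0 eV = 8.394 × 10^-16 J

λ = h/√(2mKE)
λ = (6.626 × 10^-34 J·s) / √(2 × 6.64 × 10^-27 kg × 8.394 × 10^-16 J)
λ = 1.98 × 10^-13 m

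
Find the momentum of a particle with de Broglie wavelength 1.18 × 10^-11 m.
5.62 × 10^-23 kg·m/s

From the de Broglie relation λ = h/p, we solve for p:

p = h/λ
p = (6.626 × 10^-34 J·s) / (1.18 × 10^-11 m)
p = 5.62 × 10^-23 kg·m/s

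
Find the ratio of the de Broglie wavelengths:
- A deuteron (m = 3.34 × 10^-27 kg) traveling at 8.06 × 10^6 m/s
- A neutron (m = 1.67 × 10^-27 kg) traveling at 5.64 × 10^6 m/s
λ₁/λ₂ = 0.350

Using λ = h/(mv):

λ₁ = h/(m₁v₁) = 2.46 × 10^-14 m
λ₂ = h/(m₂v₂) = 7.03 × 10^-14 m

Ratio λ₁/λ₂ = (m₂v₂)/(m₁v₁)
         = (1.67 × 10^-27 kg × 5.64 × 10^6 m/s) / (3.34 × 10^-27 kg × 8.06 × 10^6 m/s)
         = 0.350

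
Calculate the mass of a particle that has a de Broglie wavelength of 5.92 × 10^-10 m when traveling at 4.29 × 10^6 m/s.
2.61 × 10^-31 kg

From the de Broglie relation λ = h/(mv), we solve for m:

m = h/(λv)
m = (6.626 × 10^-34 J·s) / (5.92 × 10^-10 m × 4.29 × 10^6 m/s)
m = 2.61 × 10^-31 kg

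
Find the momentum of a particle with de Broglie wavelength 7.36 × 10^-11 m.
9.00 × 10^-24 kg·m/s

From the de Broglie relation λ = h/p, we solve for p:

p = h/λ
p = (6.626 × 10^-34 J·s) / (7.36 × 10^-11 m)
p = 9.00 × 10^-24 kg·m/s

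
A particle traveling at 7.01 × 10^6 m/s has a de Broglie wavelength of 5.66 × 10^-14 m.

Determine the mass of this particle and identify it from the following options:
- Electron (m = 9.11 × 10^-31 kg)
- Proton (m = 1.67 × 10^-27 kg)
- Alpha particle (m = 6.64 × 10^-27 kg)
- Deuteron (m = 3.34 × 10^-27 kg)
The particle is a proton.

From λ = h/(mv), solve for mass:

m = h/(λv)
m = (6.626 × 10^-34 J·s) / (5.66 × 10^-14 m × 7.01 × 10^6 m/s)
m = 1.67 × 10^-27 kg

Comparing with the listed masses, this is closest to a proton.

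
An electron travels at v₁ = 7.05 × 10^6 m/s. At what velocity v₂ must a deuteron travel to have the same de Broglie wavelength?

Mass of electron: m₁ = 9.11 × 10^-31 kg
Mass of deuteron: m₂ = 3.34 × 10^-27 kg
v₂ = 1.92 × 10^3 m/s

For equal de Broglie wavelengths: λ₁ = λ₂

h/(m₁v₁) = h/(m₂v₂)
m₁v₁ = m₂v₂
v₂ = v₁ · (m₁/m₂)

v₂ = 7.05 × 10^6 m/s × (9.11 × 10^-31 kg / 3.34 × 10^-27 kg)
v₂ = 1.92 × 10^3 m/s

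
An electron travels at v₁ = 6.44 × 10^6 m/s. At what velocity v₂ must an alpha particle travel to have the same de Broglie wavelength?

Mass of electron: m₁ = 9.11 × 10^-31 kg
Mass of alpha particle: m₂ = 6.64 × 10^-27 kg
v₂ = 8.84 × 10^2 m/s

For equal de Broglie wavelengths: λ₁ = λ₂

h/(m₁v₁) = h/(m₂v₂)
m₁v₁ = m₂v₂
v₂ = v₁ · (m₁/m₂)

v₂ = 6.44 × 10^6 m/s × (9.11 × 10^-31 kg / 6.64 × 10^-27 kg)
v₂ = 8.84 × 10^2 m/s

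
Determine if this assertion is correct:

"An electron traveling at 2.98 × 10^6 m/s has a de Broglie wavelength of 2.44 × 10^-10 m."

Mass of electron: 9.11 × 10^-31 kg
True

The claim is correct.

Using λ = h/(mv):
λ = (6.626 × 10^-34 J·s) / (9.11 × 10^-31 kg × 2.98 × 10^6 m/s)
λ = 2.44 × 10^-10 m

This matches the claimed value.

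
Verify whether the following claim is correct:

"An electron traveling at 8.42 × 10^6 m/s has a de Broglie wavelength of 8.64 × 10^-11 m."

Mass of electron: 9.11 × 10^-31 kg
True

The claim is correct.

Using λ = h/(mv):
λ = (6.626 × 10^-34 J·s) / (9.11 × 10^-31 kg × 8.42 × 10^6 m/s)
λ = 8.64 × 10^-11 m

This matches the claimed value.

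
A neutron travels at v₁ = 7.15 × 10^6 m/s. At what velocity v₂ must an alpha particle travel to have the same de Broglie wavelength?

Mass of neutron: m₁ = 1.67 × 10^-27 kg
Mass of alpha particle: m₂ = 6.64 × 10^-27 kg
v₂ = 1.80 × 10^6 m/s

For equal de Broglie wavelengths: λ₁ = λ₂

h/(m₁v₁) = h/(m₂v₂)
m₁v₁ = m₂v₂
v₂ = v₁ · (m₁/m₂)

v₂ = 7.15 × 10^6 m/s × (1.67 × 10^-27 kg / 6.64 × 10^-27 kg)
v₂ = 1.80 × 10^6 m/s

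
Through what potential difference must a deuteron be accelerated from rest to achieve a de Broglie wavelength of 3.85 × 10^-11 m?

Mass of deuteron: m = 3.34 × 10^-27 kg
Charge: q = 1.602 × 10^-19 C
2.77 × 10^-1 V

From λ = h/√(2mqV), we solve for V:

λ² = h²/(2mqV)
V = h²/(2mqλ²)
V = (6.626 × 10^-34 J·s)² / (2 × 3.34 × 10^-27 kg × 1.602 × 10^-19 C × (3.85 × 10^-11 m)²)
V = 2.77 × 10^-1 V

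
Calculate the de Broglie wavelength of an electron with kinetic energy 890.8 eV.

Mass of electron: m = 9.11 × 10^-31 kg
4.11 × 10^-11 m

Using λ = h/√(2mKE):

First convert KE to Joules: KE = 890.8 eV = 1.427 × 10^-16 J

λ = h/√(2mKE)
λ = (6.626 × 10^-34 J·s) / √(2 × 9.11 × 10^-31 kg × 1.427 × 10^-16 J)
λ = 4.11 × 10^-11 m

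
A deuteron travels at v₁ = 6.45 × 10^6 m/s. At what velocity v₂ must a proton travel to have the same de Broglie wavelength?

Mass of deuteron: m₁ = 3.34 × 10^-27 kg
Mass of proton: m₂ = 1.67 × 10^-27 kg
v₂ = 1.29 × 10^7 m/s

For equal de Broglie wavelengths: λ₁ = λ₂

h/(m₁v₁) = h/(m₂v₂)
m₁v₁ = m₂v₂
v₂ = v₁ · (m₁/m₂)

v₂ = 6.45 × 10^6 m/s × (3.34 × 10^-27 kg / 1.67 × 10^-27 kg)
v₂ = 1.29 × 10^7 m/s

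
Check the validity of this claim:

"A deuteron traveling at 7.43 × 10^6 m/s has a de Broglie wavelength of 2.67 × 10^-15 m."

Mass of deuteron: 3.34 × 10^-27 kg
False

The claim is incorrect.

Using λ = h/(mv):
λ = (6.626 × 10^-34 J·s) / (3.34 × 10^-27 kg × 7.43 × 10^6 m/s)
λ = 2.67 × 10^-14 m

The actual wavelength differs from the claimed 2.67 × 10^-15 m.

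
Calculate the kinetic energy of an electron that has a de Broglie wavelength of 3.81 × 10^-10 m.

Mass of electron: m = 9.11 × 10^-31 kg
1.66 × 10^-18 J (or 10.4 eV)

From λ = h/√(2mKE), we solve for KE:

λ² = h²/(2mKE)
KE = h²/(2mλ²)
KE = (6.626 × 10^-34 J·s)² / (2 × 9.11 × 10^-31 kg × (3.81 × 10^-10 m)²)
KE = 1.66 × 10^-18 J
KE = 10.4 eV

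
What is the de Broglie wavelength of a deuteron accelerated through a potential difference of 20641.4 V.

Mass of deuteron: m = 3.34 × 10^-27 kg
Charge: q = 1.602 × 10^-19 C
1.41 × 10^-13 m

When a particle is accelerated through voltage V, it gains kinetic energy KE = qV.

The de Broglie wavelength is then λ = h/√(2mqV):

λ = h/√(2mqV)
λ = (6.626 × 10^-34 J·s) / √(2 × 3.34 × 10^-27 kg × 1.602 × 10^-19 C × 20641.4 V)
λ = 1.41 × 10^-13 m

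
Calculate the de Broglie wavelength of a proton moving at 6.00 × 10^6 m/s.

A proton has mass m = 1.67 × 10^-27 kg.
6.61 × 10^-14 m

Using the de Broglie relation λ = h/(mv):

λ = h/(mv)
λ = (6.626 × 10^-34 J·s) / (1.67 × 10^-27 kg × 6.00 × 10^6 m/s)
λ = 6.61 × 10^-14 m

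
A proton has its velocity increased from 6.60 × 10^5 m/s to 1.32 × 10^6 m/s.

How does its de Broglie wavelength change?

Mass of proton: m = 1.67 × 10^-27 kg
The wavelength decreases by a factor of 2.

Using λ = h/(mv):

Initial wavelength: λ₁ = h/(mv₁) = 6.01 × 10^-13 m
Final wavelength: λ₂ = h/(mv₂) = 3.01 × 10^-13 m

Since λ ∝ 1/v, when velocity increases by a factor of 2, the wavelength decreases by a factor of 2.

λ₂/λ₁ = v₁/v₂ = 1/2

The wavelength decreases by a factor of 2.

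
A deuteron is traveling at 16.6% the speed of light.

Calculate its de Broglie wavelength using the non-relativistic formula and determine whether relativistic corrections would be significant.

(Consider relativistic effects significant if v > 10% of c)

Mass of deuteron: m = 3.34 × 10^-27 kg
Yes, relativistic corrections are needed.

Using the non-relativistic de Broglie formula λ = h/(mv):

v = 16.6% × c = 4.977 × 10^7 m/s

λ = h/(mv)
λ = (6.626 × 10^-34 J·s) / (3.34 × 10^-27 kg × 4.977 × 10^7 m/s)
λ = 3.99 × 10^-15 m

Since v = 16.6% of c > 10% of c, relativistic corrections ARE significant and the actual wavelength would differ from this non-relativistic estimate.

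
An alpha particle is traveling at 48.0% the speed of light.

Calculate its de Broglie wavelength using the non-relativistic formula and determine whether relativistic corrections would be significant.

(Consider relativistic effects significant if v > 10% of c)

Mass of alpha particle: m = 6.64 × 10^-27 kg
Yes, relativistic corrections are needed.

Using the non-relativistic de Broglie formula λ = h/(mv):

v = 48.0% × c = 1.439 × 10^8 m/s

λ = h/(mv)
λ = (6.626 × 10^-34 J·s) / (6.64 × 10^-27 kg × 1.439 × 10^8 m/s)
λ = 6.93 × 10^-16 m

Since v = 48.0% of c > 10% of c, relativistic corrections ARE significant and the actual wavelength would differ from this non-relativistic estimate.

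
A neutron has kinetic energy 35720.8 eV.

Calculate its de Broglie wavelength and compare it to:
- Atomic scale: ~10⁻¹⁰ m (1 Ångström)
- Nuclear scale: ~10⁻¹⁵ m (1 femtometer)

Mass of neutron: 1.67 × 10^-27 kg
λ = 1.52 × 10^-13 m, which is between nuclear and atomic scales.

Using λ = h/√(2mKE):

KE = 35720.8 eV = 5.723 × 10^-15 J

λ = h/√(2mKE)
λ = (6.626 × 10^-34 J·s) / √(2 × 1.67 × 10^-27 kg × 5.723 × 10^-15 J)
λ = 1.52 × 10^-13 m

Comparison:
- Atomic scale (10⁻¹⁰ m): λ is 0.0015× this size
- Nuclear scale (10⁻¹⁵ m): λ is 1.5e+02× this size

The wavelength is between nuclear and atomic scales.

This wavelength is appropriate for probing atomic structure but too large for nuclear physics experiments.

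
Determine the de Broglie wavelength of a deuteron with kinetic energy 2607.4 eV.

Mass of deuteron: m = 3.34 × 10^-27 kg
3.97 × 10^-13 m

Using λ = h/√(2mKE):

First convert KE to Joules: KE = 2607.4 eV = 4.178 × 10^-16 J

λ = h/√(2mKE)
λ = (6.626 × 10^-34 J·s) / √(2 × 3.34 × 10^-27 kg × 4.178 × 10^-16 J)
λ = 3.97 × 10^-13 m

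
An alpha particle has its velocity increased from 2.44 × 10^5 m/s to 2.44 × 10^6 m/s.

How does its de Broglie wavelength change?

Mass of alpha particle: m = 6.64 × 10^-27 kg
The wavelength decreases by a factor of 10.

Using λ = h/(mv):

Initial wavelength: λ₁ = h/(mv₁) = 4.09 × 10^-13 m
Final wavelength: λ₂ = h/(mv₂) = 4.09 × 10^-14 m

Since λ ∝ 1/v, when velocity increases by a factor of 10, the wavelength decreases by a factor of 10.

λ₂/λ₁ = v₁/v₂ = 1/10

The wavelength decreases by a factor of 10.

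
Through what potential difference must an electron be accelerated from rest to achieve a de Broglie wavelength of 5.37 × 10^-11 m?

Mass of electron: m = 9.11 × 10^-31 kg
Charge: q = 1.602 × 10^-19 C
522 V

From λ = h/√(2mqV), we solve for V:

λ² = h²/(2mqV)
V = h²/(2mqλ²)
V = (6.626 × 10^-34 J·s)² / (2 × 9.11 × 10^-31 kg × 1.602 × 10^-19 C × (5.37 × 10^-11 m)²)
V = 522 V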